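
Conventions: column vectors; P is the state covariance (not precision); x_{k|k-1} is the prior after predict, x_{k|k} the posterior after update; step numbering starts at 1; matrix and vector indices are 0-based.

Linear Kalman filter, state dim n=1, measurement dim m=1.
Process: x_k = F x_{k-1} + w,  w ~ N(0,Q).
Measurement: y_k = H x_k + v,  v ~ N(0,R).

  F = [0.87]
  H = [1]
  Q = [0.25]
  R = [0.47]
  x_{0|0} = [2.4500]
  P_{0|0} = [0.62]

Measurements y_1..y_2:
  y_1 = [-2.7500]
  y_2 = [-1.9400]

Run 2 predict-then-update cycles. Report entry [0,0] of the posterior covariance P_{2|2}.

P_post[0,0] = 0.2338

step 1: x^-=[2.1315]  P^-=[0.7193]  S=[1.1893]  K=[0.6048]  nu=[-4.8815]  x^+=[-0.8208]  P^+=[0.2843]
step 2: x^-=[-0.7141]  P^-=[0.4652]  S=[0.9352]  K=[0.4974]  nu=[-1.2259]  x^+=[-1.3239]  P^+=[0.2338]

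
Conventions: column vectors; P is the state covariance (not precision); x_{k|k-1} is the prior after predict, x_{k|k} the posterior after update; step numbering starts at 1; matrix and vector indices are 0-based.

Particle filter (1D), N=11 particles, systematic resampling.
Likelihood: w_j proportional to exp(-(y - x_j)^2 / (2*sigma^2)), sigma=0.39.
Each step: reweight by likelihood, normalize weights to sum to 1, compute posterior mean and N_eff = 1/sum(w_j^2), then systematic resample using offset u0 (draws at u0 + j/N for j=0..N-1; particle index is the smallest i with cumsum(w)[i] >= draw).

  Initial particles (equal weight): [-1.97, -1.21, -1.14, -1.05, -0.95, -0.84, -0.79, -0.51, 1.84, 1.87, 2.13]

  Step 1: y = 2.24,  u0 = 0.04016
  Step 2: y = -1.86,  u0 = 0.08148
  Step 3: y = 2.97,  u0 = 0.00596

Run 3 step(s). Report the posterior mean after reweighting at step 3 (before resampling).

step 1: w=[0.0000, 0.0000, 0.0000, 0.0000, 0.0000, 0.0000, 0.0000, 0.0000, 0.2699, 0.2912, 0.4389]  mean=1.9760  Neff=2.8549  idx=[8, 8, 8, 9, 9, 9, 10, 10, 10, 10, 10]
step 2: w=[0.2250, 0.2250, 0.2250, 0.1081, 0.1081, 0.1081, 0.0001, 0.0001, 0.0001, 0.0001, 0.0001]  mean=1.8499  Neff=5.3504  idx=[0, 0, 1, 1, 1, 2, 2, 3, 4, 5, 5]
step 3: w=[0.0834, 0.0834, 0.0834, 0.0834, 0.0834, 0.0834, 0.0834, 0.1040, 0.1040, 0.1040, 0.1040]  mean=1.8525  Neff=10.8718  idx=[0, 1, 2, 3, 4, 5, 6, 7, 8, 9, 10]

post_mean = 1.8525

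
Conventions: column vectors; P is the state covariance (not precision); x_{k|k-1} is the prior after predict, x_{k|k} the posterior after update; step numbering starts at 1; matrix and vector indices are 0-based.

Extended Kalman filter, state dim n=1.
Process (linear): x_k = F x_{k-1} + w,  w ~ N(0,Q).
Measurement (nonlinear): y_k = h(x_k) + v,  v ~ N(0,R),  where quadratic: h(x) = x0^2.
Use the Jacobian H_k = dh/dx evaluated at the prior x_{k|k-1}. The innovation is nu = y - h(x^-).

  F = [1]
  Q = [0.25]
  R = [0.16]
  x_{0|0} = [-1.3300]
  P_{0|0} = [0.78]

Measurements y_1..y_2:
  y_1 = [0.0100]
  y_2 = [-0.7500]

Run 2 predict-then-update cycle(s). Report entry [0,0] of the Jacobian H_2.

step 1: x^-=[-1.3300]  P^-=[1.0300]  H_jac=[-2.6600]  S=[7.4479]  K=[-0.3679]  nu=[-1.7589]  x^+=[-0.6830]  P^+=[0.0221]
step 2: x^-=[-0.6830]  P^-=[0.2721]  H_jac=[-1.3659]  S=[0.6677]  K=[-0.5567]  nu=[-1.2164]  x^+=[-0.0058]  P^+=[0.0652]

H_jac[0,0] = -1.3659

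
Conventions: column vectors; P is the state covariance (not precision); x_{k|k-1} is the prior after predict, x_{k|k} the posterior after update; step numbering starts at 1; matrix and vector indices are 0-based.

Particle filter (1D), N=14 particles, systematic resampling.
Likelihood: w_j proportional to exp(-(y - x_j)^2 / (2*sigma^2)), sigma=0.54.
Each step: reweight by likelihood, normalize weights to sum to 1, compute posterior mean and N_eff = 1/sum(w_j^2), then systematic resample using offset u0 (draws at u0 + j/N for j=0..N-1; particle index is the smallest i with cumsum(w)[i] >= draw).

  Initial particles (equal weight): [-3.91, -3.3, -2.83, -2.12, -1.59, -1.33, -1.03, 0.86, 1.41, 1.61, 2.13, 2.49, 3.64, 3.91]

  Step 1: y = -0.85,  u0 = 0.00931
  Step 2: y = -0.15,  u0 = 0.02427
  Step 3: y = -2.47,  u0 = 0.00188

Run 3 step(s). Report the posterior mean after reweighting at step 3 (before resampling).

step 1: w=[0.0000, 0.0000, 0.0006, 0.0302, 0.1878, 0.3236, 0.4544, 0.0032, 0.0001, 0.0000, 0.0000, 0.0000, 0.0000, 0.0000]  mean=-1.2601  Neff=2.8782  idx=[3, 4, 4, 5, 5, 5, 5, 5, 6, 6, 6, 6, 6, 6]
step 2: w=[0.0006, 0.0136, 0.0136, 0.0436, 0.0436, 0.0436, 0.0436, 0.0436, 0.1257, 0.1257, 0.1257, 0.1257, 0.1257, 0.1257]  mean=-1.1112  Neff=9.5495  idx=[2, 4, 6, 7, 8, 9, 9, 10, 10, 11, 11, 12, 13, 13]
step 3: w=[0.3033, 0.1233, 0.1233, 0.1233, 0.0327, 0.0327, 0.0327, 0.0327, 0.0327, 0.0327, 0.0327, 0.0327, 0.0327, 0.0327]  mean=-1.3108  Neff=6.7445  idx=[0, 0, 0, 0, 0, 1, 2, 2, 3, 3, 5, 7, 9, 11]

post_mean = -1.3108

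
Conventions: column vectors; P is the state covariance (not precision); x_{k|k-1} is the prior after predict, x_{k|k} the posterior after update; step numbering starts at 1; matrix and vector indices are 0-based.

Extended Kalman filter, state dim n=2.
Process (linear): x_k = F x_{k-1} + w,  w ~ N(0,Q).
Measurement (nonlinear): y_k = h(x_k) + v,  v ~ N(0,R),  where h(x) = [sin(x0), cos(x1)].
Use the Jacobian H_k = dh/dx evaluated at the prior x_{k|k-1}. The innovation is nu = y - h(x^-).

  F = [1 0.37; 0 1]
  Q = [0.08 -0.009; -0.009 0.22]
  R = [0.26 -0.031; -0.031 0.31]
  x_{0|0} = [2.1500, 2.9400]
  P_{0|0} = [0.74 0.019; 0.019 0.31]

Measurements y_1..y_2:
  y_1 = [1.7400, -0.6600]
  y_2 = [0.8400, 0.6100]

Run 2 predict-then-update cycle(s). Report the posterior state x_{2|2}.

x_post = [2.3042, 1.4947]

step 1: x^-=[3.2378, 2.9400]  P^-=[0.8765 0.1247; 0.1247 0.5300]  H_jac=[-0.9954 0.0000; 0.0000 -0.2002]  S=[1.1284 -0.0061; -0.0061 0.3312]  K=[-0.7737 -0.0897; -0.1118 -0.3224]  nu=[1.8361, 0.3197]  x^+=[1.7886, 2.6317]  P^+=[0.1993 0.0191; 0.0191 0.4819]
step 2: x^-=[2.7624, 2.6317]  P^-=[0.3594 0.1885; 0.1885 0.7019]  H_jac=[-0.9290 0.0000; 0.0000 -0.4881]  S=[0.5702 0.0544; 0.0544 0.4772]  K=[-0.5734 -0.1273; -0.2411 -0.6904]  nu=[0.4698, 1.4828]  x^+=[2.3042, 1.4947]  P^+=[0.1563 0.0444; 0.0444 0.4232]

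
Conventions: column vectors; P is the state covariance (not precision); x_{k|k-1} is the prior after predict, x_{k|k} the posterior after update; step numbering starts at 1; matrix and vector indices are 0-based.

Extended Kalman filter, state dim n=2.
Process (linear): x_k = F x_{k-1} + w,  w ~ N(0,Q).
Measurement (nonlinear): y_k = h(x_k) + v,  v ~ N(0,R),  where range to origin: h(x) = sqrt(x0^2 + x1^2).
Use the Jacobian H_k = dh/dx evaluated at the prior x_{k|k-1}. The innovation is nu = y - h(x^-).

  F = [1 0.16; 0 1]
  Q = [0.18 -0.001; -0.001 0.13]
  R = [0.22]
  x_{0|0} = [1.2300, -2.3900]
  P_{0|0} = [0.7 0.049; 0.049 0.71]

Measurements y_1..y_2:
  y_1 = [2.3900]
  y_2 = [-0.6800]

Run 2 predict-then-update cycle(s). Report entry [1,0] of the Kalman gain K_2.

step 1: x^-=[0.8476, -2.3900]  P^-=[0.9139 0.1616; 0.1616 0.8400]  H_jac=[0.3342 -0.9425]  S=[0.9664]  K=[0.1585; -0.7633]  nu=[-0.1458]  x^+=[0.8245, -2.2787]  P^+=[0.8896 0.2785; 0.2785 0.2769]
step 2: x^-=[0.4599, -2.2787]  P^-=[1.1658 0.3218; 0.3218 0.4069]  H_jac=[0.1978 -0.9802]  S=[0.5318]  K=[-0.1595; -0.6303]  nu=[-3.0046]  x^+=[0.9390, -0.3847]  P^+=[1.1523 0.2683; 0.2683 0.1956]

K[1,0] = -0.6303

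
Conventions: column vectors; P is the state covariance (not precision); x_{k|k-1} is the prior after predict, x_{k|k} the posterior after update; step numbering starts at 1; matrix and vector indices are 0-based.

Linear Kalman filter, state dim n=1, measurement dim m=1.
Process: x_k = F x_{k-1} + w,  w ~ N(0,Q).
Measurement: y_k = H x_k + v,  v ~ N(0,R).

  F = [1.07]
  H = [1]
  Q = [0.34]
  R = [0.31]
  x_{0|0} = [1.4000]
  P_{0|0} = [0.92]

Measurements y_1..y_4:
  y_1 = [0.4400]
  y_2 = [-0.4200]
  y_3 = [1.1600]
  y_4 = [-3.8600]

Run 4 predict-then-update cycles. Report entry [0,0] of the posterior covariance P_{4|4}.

step 1: x^-=[1.4980]  P^-=[1.3933]  S=[1.7033]  K=[0.8180]  nu=[-1.0580]  x^+=[0.6326]  P^+=[0.2536]
step 2: x^-=[0.6768]  P^-=[0.6303]  S=[0.9403]  K=[0.6703]  nu=[-1.0968]  x^+=[-0.0584]  P^+=[0.2078]
step 3: x^-=[-0.0625]  P^-=[0.5779]  S=[0.8879]  K=[0.6509]  nu=[1.2225]  x^+=[0.7332]  P^+=[0.2018]
step 4: x^-=[0.7845]  P^-=[0.5710]  S=[0.8810]  K=[0.6481]  nu=[-4.6445]  x^+=[-2.2257]  P^+=[0.2009]

P_post[0,0] = 0.2009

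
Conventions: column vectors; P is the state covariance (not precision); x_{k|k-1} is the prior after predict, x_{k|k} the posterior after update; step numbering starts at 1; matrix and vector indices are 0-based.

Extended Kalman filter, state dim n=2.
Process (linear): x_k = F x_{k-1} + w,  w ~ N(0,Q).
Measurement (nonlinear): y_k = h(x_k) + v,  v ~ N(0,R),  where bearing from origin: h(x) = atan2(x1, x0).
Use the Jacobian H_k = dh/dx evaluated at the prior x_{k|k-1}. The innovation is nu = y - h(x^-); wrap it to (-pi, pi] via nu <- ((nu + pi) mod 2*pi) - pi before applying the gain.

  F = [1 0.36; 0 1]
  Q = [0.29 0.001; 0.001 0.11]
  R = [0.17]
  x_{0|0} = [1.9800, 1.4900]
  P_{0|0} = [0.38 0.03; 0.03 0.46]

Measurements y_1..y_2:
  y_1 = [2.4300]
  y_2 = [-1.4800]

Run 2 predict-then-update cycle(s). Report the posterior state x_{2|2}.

step 1: x^-=[2.5164, 1.4900]  P^-=[0.7512 0.1966; 0.1966 0.5700]  H_jac=[-0.1742 0.2942]  S=[0.2220]  K=[-0.3290; 0.6012]  nu=[1.8954]  x^+=[1.8929, 2.6295]  P^+=[0.7272 0.2405; 0.2405 0.4898]
step 2: x^-=[2.8395, 2.6295]  P^-=[1.2538 0.4178; 0.4178 0.5998]  H_jac=[-0.1756 0.1896]  S=[0.2024]  K=[-0.6963; 0.1994]  nu=[-2.2270]  x^+=[4.3901, 2.1855]  P^+=[1.1557 0.4459; 0.4459 0.5917]

x_post = [4.3901, 2.1855]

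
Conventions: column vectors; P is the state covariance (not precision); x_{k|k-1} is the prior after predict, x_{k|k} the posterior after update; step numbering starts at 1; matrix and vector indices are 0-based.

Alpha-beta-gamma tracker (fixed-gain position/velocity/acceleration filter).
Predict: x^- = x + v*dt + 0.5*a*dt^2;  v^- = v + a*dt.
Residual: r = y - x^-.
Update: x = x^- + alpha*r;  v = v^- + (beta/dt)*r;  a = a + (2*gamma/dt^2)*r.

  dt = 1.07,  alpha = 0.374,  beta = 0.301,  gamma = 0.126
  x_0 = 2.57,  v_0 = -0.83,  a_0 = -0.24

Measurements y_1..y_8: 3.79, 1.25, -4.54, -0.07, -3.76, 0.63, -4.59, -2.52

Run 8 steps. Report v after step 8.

step 1: x_pred=1.5445  r=2.2455  x^+=2.3843  v^+=-0.4551  a^+=0.2542
step 2: x_pred=2.0429  r=-0.7929  x^+=1.7463  v^+=-0.4061  a^+=0.0797
step 3: x_pred=1.3574  r=-5.8974  x^+=-0.8482  v^+=-1.9798  a^+=-1.2183
step 4: x_pred=-3.6640  r=3.5940  x^+=-2.3199  v^+=-2.2724  a^+=-0.4273
step 5: x_pred=-4.9959  r=1.2359  x^+=-4.5337  v^+=-2.3819  a^+=-0.1552
step 6: x_pred=-7.1712  r=7.8012  x^+=-4.2535  v^+=-0.3534  a^+=1.5619
step 7: x_pred=-3.7376  r=-0.8524  x^+=-4.0564  v^+=1.0780  a^+=1.3743
step 8: x_pred=-2.1163  r=-0.4037  x^+=-2.2673  v^+=2.4349  a^+=1.2854

v_post = 2.4349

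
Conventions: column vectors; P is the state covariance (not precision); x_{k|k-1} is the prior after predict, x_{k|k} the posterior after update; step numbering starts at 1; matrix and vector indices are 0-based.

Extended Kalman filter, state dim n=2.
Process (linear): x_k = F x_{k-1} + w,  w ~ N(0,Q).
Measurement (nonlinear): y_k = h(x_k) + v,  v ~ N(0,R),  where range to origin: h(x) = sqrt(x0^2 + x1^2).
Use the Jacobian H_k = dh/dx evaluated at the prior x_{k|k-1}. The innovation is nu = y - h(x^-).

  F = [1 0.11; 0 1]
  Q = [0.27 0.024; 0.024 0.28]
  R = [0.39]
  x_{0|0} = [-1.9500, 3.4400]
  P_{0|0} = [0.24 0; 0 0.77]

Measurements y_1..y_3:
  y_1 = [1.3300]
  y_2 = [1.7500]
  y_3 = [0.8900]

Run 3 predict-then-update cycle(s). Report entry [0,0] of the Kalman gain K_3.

K[0,0] = -0.1989

step 1: x^-=[-1.5716, 3.4400]  P^-=[0.5193 0.1087; 0.1087 1.0500]  H_jac=[-0.4155 0.9096]  S=[1.2662]  K=[-0.0923; 0.7186]  nu=[-2.4520]  x^+=[-1.3452, 1.6780]  P^+=[0.5085 0.1927; 0.1927 0.3962]
step 2: x^-=[-1.1606, 1.6780]  P^-=[0.8257 0.2603; 0.2603 0.6762]  H_jac=[-0.5688 0.8224]  S=[0.8710]  K=[-0.2935; 0.4685]  nu=[-0.2903]  x^+=[-1.0754, 1.5420]  P^+=[0.7507 0.3801; 0.3801 0.4850]
step 3: x^-=[-0.9058, 1.5420]  P^-=[1.1102 0.4574; 0.4574 0.7650]  H_jac=[-0.5065 0.8623]  S=[0.8440]  K=[-0.1989; 0.5070]  nu=[-0.8984]  x^+=[-0.7271, 1.0865]  P^+=[1.0768 0.5425; 0.5425 0.5480]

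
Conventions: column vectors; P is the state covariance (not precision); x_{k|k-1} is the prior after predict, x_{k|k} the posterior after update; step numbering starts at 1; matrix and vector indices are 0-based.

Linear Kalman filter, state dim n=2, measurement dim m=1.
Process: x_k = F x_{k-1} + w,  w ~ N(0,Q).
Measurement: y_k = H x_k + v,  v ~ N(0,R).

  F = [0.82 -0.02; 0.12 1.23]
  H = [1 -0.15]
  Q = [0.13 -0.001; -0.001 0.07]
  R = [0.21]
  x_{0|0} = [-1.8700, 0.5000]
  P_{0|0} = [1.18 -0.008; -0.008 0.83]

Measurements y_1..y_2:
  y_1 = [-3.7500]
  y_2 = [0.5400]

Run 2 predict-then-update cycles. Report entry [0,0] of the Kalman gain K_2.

step 1: x^-=[-1.5434, 0.3906]  P^-=[0.9240 0.0866; 0.0866 1.3403]  S=[1.1382]  K=[0.8004; -0.1005]  nu=[-2.1480]  x^+=[-3.2627, 0.6065]  P^+=[0.1948 0.1782; 0.1782 1.3288]
step 2: x^-=[-2.6876, 0.3545]  P^-=[0.2557 0.1648; 0.1648 2.1358]  S=[0.4643]  K=[0.4974; -0.3351]  nu=[3.2807]  x^+=[-1.0556, -0.7448]  P^+=[0.1408 0.2422; 0.2422 2.0837]

K[0,0] = 0.4974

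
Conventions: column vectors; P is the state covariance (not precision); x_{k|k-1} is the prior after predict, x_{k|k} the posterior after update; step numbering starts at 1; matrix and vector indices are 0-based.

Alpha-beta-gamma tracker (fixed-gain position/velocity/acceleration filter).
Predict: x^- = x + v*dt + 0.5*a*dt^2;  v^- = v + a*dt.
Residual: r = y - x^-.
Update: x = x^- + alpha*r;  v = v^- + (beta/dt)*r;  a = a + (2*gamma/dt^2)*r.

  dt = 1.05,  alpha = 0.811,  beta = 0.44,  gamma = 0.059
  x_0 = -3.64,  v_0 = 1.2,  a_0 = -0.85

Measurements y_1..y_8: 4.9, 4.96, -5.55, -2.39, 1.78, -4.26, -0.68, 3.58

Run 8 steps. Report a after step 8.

step 1: x_pred=-2.8486  r=7.7486  x^+=3.4355  v^+=3.5545  a^+=-0.0207
step 2: x_pred=7.1564  r=-2.1964  x^+=5.3751  v^+=2.6124  a^+=-0.2558
step 3: x_pred=7.9772  r=-13.5272  x^+=-2.9934  v^+=-3.3246  a^+=-1.7036
step 4: x_pred=-7.4233  r=5.0333  x^+=-3.3413  v^+=-3.0042  a^+=-1.1648
step 5: x_pred=-7.1378  r=8.9178  x^+=0.0945  v^+=-0.4903  a^+=-0.2104
step 6: x_pred=-0.5362  r=-3.7238  x^+=-3.5562  v^+=-2.2716  a^+=-0.6089
step 7: x_pred=-6.2771  r=5.5971  x^+=-1.7378  v^+=-0.5655  a^+=-0.0099
step 8: x_pred=-2.3371  r=5.9171  x^+=2.4617  v^+=1.9036  a^+=0.6234

a_post = 0.6234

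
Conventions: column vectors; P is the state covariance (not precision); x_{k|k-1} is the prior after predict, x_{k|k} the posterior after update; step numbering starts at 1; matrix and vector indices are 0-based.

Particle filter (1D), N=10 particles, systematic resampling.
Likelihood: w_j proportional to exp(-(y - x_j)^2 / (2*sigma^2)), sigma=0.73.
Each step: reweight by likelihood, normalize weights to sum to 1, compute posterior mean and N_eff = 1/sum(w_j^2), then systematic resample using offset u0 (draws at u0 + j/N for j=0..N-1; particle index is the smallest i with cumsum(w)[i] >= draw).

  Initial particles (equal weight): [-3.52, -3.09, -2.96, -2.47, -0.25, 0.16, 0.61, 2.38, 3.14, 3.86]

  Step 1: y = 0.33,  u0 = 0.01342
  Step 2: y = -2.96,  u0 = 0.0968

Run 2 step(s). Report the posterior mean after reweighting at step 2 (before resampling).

step 1: w=[0.0000, 0.0000, 0.0000, 0.0002, 0.2750, 0.3669, 0.3503, 0.0073, 0.0002, 0.0000]  mean=0.2211  Neff=3.0029  idx=[4, 4, 4, 5, 5, 5, 5, 6, 6, 6]
step 2: w=[0.2904, 0.2904, 0.2904, 0.0308, 0.0308, 0.0308, 0.0308, 0.0018, 0.0018, 0.0018]  mean=-0.1947  Neff=3.8940  idx=[0, 0, 1, 1, 1, 2, 2, 2, 3, 8]

post_mean = -0.1947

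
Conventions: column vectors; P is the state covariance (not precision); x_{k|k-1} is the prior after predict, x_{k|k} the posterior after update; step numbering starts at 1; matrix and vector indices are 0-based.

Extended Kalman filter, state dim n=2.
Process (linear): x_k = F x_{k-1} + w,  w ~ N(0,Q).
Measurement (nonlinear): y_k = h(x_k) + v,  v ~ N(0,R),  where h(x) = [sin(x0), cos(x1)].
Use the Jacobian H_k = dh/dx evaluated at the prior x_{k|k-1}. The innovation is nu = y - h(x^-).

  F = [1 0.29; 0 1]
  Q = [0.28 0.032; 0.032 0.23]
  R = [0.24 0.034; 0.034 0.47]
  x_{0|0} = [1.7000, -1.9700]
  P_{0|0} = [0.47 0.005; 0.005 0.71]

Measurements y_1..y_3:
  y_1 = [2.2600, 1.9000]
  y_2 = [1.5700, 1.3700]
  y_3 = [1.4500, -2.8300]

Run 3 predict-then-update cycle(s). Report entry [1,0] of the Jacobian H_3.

step 1: x^-=[1.1287, -1.9700]  P^-=[0.8126 0.2429; 0.2429 0.9400]  H_jac=[0.4278 0.0000; 0.0000 0.9214]  S=[0.3887 0.1297; 0.1297 1.2680]  K=[0.8650 0.0880; 0.0407 0.6789]  nu=[1.3561, 2.2887]  x^+=[2.5031, -0.3610]  P^+=[0.4922 0.0768; 0.0768 0.3478]
step 2: x^-=[2.3984, -0.3610]  P^-=[0.8460 0.2097; 0.2097 0.5778]  H_jac=[-0.7363 0.0000; 0.0000 0.3532]  S=[0.6987 -0.0205; -0.0205 0.5421]  K=[-0.8886 0.1030; -0.2101 0.3685]  nu=[0.8934, 0.4345]  x^+=[1.6493, -0.3886]  P^+=[0.2849 0.0515; 0.0515 0.4701]
step 3: x^-=[1.5366, -0.3886]  P^-=[0.6343 0.2198; 0.2198 0.7001]  H_jac=[0.0342 0.0000; 0.0000 0.3789]  S=[0.2407 0.0368; 0.0368 0.5705]  K=[0.0683 0.1416; -0.0404 0.4676]  nu=[0.4506, -3.7554]  x^+=[1.0357, -2.1629]  P^+=[0.6210 0.1817; 0.1817 0.5764]

H_jac[1,0] = 0.0000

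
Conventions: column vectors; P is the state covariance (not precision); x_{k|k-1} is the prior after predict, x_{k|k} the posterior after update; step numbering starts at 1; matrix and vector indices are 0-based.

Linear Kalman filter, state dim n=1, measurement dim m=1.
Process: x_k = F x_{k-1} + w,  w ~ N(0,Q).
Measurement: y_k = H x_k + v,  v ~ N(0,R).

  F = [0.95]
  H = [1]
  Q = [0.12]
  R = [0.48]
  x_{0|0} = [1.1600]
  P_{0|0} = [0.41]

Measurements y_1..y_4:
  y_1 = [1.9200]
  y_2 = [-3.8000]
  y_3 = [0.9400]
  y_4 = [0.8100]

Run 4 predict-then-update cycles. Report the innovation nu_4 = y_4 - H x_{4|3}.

step 1: x^-=[1.1020]  P^-=[0.4900]  S=[0.9700]  K=[0.5052]  nu=[0.8180]  x^+=[1.5152]  P^+=[0.2425]
step 2: x^-=[1.4395]  P^-=[0.3388]  S=[0.8188]  K=[0.4138]  nu=[-5.2395]  x^+=[-0.7286]  P^+=[0.1986]
step 3: x^-=[-0.6922]  P^-=[0.2993]  S=[0.7793]  K=[0.3840]  nu=[1.6322]  x^+=[-0.0654]  P^+=[0.1843]
step 4: x^-=[-0.0621]  P^-=[0.2864]  S=[0.7664]  K=[0.3737]  nu=[0.8721]  x^+=[0.2638]  P^+=[0.1794]

innov = [0.8721]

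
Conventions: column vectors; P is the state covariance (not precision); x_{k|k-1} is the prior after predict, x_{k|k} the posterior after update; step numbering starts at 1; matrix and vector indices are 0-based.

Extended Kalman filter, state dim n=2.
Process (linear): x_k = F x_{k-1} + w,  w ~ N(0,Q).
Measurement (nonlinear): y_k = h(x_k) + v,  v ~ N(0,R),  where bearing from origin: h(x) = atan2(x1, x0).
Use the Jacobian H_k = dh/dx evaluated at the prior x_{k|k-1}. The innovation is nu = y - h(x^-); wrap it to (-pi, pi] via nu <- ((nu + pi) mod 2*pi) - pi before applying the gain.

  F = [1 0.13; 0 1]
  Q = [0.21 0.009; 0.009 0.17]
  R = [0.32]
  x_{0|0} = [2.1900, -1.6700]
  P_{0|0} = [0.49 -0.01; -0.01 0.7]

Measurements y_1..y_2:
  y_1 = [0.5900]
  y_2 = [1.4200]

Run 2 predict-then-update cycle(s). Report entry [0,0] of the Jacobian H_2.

step 1: x^-=[1.9729, -1.6700]  P^-=[0.7092 0.0900; 0.0900 0.8700]  H_jac=[0.2500 0.2953]  S=[0.4535]  K=[0.4495; 0.6162]  nu=[1.2924]  x^+=[2.5539, -0.8737]  P^+=[0.6176 -0.0356; -0.0356 0.6978]
step 2: x^-=[2.4403, -0.8737]  P^-=[0.8301 0.0641; 0.0641 0.8678]  H_jac=[0.1300 0.3632]  S=[0.4546]  K=[0.2887; 0.7118]  nu=[1.7638]  x^+=[2.9495, 0.3817]  P^+=[0.7922 -0.0293; -0.0293 0.6375]

H_jac[0,0] = 0.1300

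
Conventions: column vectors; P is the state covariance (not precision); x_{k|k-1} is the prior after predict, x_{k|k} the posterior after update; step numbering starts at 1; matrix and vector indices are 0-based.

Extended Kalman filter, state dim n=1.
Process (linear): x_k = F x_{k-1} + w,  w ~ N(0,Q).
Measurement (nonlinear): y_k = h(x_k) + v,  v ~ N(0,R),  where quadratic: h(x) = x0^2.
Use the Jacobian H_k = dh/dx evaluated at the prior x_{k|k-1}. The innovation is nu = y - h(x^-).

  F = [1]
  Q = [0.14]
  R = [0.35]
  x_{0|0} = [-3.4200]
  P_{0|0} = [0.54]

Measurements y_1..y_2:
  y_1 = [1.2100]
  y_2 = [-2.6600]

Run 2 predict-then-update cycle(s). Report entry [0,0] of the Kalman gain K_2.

step 1: x^-=[-3.4200]  P^-=[0.6800]  H_jac=[-6.8400]  S=[32.1642]  K=[-0.1446]  nu=[-10.4864]  x^+=[-1.9036]  P^+=[0.0074]
step 2: x^-=[-1.9036]  P^-=[0.1474]  H_jac=[-3.8072]  S=[2.4865]  K=[-0.2257]  nu=[-6.2836]  x^+=[-0.4854]  P^+=[0.0207]

K[0,0] = -0.2257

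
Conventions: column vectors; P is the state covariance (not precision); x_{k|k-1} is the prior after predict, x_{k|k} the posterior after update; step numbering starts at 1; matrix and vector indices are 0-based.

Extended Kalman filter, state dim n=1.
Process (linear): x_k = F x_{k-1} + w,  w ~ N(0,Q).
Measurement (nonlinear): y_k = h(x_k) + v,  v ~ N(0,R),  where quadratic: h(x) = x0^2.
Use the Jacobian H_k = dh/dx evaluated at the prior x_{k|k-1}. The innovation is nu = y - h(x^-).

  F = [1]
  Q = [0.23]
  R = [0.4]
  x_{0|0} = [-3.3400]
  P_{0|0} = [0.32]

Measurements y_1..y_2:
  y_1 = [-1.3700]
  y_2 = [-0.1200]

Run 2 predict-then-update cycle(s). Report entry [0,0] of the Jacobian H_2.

H_jac[0,0] = -2.9900

step 1: x^-=[-3.3400]  P^-=[0.5500]  H_jac=[-6.6800]  S=[24.9423]  K=[-0.1473]  nu=[-12.5256]  x^+=[-1.4950]  P^+=[0.0088]
step 2: x^-=[-1.4950]  P^-=[0.2388]  H_jac=[-2.9900]  S=[2.5350]  K=[-0.2817]  nu=[-2.3550]  x^+=[-0.8316]  P^+=[0.0377]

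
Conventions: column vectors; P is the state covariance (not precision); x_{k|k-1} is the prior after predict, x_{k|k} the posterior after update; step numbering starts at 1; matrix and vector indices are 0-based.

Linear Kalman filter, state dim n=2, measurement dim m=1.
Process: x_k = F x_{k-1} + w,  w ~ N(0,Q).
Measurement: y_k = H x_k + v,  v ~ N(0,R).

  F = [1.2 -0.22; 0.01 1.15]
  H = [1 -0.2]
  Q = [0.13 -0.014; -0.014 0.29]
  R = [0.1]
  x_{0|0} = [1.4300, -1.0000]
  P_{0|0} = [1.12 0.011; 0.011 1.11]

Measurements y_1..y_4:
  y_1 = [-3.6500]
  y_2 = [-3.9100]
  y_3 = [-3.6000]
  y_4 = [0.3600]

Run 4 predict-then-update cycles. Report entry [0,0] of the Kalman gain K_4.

K[0,0] = 0.5285

step 1: x^-=[1.9360, -1.1357]  P^-=[1.7907 -0.2662; -0.2662 1.7583]  S=[2.0675]  K=[0.8919; -0.2989]  nu=[-5.8131]  x^+=[-3.2485, 0.6016]  P^+=[0.1462 0.2848; 0.2848 1.5737]
step 2: x^-=[-4.0306, 0.6594]  P^-=[0.2662 -0.0179; -0.0179 2.3778]  S=[0.4685]  K=[0.5759; -1.0533]  nu=[0.2524]  x^+=[-3.8852, 0.3935]  P^+=[0.1108 0.2663; 0.2663 1.8580]
step 3: x^-=[-4.7488, 0.4136]  P^-=[0.2390 -0.1159; -0.1159 2.7533]  S=[0.4954]  K=[0.5291; -1.3454]  nu=[1.2315]  x^+=[-4.0972, -1.2432]  P^+=[0.1003 0.2368; 0.2368 1.8566]
step 4: x^-=[-4.6432, -1.4707]  P^-=[0.2392 -0.1563; -0.1563 2.7508]  S=[0.5118]  K=[0.5285; -1.3804]  nu=[4.7090]  x^+=[-2.1544, -7.9710]  P^+=[0.0963 0.2171; 0.2171 1.7756]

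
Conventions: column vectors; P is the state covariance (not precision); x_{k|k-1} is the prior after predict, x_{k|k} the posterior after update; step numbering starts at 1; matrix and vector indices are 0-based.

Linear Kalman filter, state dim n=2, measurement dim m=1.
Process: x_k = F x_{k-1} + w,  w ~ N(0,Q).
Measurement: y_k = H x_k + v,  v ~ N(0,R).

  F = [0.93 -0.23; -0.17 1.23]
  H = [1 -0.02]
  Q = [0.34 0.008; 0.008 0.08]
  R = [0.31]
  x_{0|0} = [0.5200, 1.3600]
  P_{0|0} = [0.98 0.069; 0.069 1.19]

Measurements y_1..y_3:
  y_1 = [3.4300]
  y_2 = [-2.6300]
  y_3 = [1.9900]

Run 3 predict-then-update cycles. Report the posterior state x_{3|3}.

step 1: x^-=[0.1708, 1.5844]  P^-=[1.2210 -0.4020; -0.4020 1.8798]  S=[1.5479]  K=[0.7940; -0.2840]  nu=[3.2909]  x^+=[2.7839, 0.6499]  P^+=[0.2451 -0.0529; -0.0529 1.7550]
step 2: x^-=[2.4396, 0.3261]  P^-=[0.6675 -0.5899; -0.5899 2.7643]  S=[1.0022]  K=[0.6778; -0.6437]  nu=[-5.0630]  x^+=[-0.9921, 3.5854]  P^+=[0.2071 -0.1526; -0.1526 2.3490]
step 3: x^-=[-1.7473, 4.5787]  P^-=[0.7086 -0.8698; -0.8698 3.7037]  S=[1.0549]  K=[0.6882; -0.8947]  nu=[3.8289]  x^+=[0.8879, 1.1529]  P^+=[0.2090 -0.2202; -0.2202 2.8592]

x_post = [0.8879, 1.1529]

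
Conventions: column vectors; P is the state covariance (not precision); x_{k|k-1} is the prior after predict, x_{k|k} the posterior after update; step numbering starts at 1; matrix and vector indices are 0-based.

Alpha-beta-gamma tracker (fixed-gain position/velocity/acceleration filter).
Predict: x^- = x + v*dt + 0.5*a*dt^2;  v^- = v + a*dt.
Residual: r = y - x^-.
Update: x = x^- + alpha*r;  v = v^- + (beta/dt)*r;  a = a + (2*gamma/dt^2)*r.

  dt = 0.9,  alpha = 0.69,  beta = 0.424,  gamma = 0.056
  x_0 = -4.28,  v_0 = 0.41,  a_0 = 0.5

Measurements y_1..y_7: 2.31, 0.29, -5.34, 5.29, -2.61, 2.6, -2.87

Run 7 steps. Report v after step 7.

v_post = -1.6749

step 1: x_pred=-3.7085  r=6.0185  x^+=0.4443  v^+=3.6954  a^+=1.3322
step 2: x_pred=4.3096  r=-4.0196  x^+=1.5361  v^+=3.0007  a^+=0.7764
step 3: x_pred=4.5511  r=-9.8911  x^+=-2.2738  v^+=-0.9604  a^+=-0.5913
step 4: x_pred=-3.3776  r=8.6676  x^+=2.6030  v^+=2.5908  a^+=0.6072
step 5: x_pred=5.1807  r=-7.7907  x^+=-0.1949  v^+=-0.5330  a^+=-0.4700
step 6: x_pred=-0.8649  r=3.4649  x^+=1.5259  v^+=0.6764  a^+=0.0091
step 7: x_pred=2.1383  r=-5.0083  x^+=-1.3174  v^+=-1.6749  a^+=-0.6834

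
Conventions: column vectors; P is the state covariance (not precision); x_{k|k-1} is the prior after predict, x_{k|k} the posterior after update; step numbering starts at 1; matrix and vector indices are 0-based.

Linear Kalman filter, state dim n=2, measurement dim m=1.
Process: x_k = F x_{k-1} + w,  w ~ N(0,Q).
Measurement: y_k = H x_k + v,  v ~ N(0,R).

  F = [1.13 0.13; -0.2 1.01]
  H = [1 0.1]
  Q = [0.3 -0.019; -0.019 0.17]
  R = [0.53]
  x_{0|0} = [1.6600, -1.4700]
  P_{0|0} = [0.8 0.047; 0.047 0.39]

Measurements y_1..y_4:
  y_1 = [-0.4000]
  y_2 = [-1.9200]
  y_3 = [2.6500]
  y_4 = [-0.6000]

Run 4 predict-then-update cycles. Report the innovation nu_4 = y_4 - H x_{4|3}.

step 1: x^-=[1.6847, -1.8167]  P^-=[1.3419 -0.0962; -0.0962 0.5809]  S=[1.8585]  K=[0.7169; -0.0205]  nu=[-1.9030]  x^+=[0.3205, -1.7777]  P^+=[0.3868 -0.0689; -0.0689 0.5801]
step 2: x^-=[0.1310, -1.8596]  P^-=[0.7835 -0.1071; -0.1071 0.8050]  S=[1.3001]  K=[0.5944; -0.0204]  nu=[-1.8651]  x^+=[-0.9776, -1.8215]  P^+=[0.3242 -0.0913; -0.0913 0.8045]
step 3: x^-=[-1.3414, -1.6442]  P^-=[0.7007 -0.0884; -0.0884 1.0405]  S=[1.2234]  K=[0.5655; 0.0128]  nu=[4.1559]  x^+=[1.0087, -1.5911]  P^+=[0.3094 -0.0973; -0.0973 1.0403]
step 4: x^-=[0.9330, -1.8088]  P^-=[0.6841 -0.0608; -0.0608 1.2829]  S=[1.2148]  K=[0.5582; 0.0555]  nu=[-1.3522]  x^+=[0.1783, -1.8839]  P^+=[0.3057 -0.0985; -0.0985 1.2791]

innov = [-1.3522]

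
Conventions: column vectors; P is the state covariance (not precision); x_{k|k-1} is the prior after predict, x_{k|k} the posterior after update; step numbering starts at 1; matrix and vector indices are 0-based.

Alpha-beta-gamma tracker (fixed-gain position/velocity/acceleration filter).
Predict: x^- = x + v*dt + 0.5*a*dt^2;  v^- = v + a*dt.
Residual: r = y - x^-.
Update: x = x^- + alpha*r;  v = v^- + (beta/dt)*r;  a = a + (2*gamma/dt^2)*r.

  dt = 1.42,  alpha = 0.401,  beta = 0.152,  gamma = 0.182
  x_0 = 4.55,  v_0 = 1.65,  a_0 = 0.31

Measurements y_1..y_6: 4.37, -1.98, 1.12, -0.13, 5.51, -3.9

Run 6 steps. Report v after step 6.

step 1: x_pred=7.2055  r=-2.8355  x^+=6.0685  v^+=1.7867  a^+=-0.2019
step 2: x_pred=8.4020  r=-10.3820  x^+=4.2388  v^+=0.3887  a^+=-2.0760
step 3: x_pred=2.6977  r=-1.5777  x^+=2.0651  v^+=-2.7282  a^+=-2.3608
step 4: x_pred=-4.1891  r=4.0591  x^+=-2.5614  v^+=-5.6461  a^+=-1.6281
step 5: x_pred=-12.2203  r=17.7303  x^+=-5.1104  v^+=-6.0601  a^+=1.5726
step 6: x_pred=-12.1303  r=8.2303  x^+=-8.8299  v^+=-2.9460  a^+=3.0583

v_post = -2.9460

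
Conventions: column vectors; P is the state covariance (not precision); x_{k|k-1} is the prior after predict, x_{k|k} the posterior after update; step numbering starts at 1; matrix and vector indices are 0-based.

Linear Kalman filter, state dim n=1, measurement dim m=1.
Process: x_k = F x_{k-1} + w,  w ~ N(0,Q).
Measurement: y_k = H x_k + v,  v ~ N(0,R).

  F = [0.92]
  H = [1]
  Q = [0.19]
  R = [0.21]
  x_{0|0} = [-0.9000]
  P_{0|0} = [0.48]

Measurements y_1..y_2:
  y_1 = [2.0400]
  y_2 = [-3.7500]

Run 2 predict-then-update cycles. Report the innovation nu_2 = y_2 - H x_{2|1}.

innov = [-4.9396]

step 1: x^-=[-0.8280]  P^-=[0.5963]  S=[0.8063]  K=[0.7395]  nu=[2.8680]  x^+=[1.2930]  P^+=[0.1553]
step 2: x^-=[1.1896]  P^-=[0.3214]  S=[0.5314]  K=[0.6049]  nu=[-4.9396]  x^+=[-1.7982]  P^+=[0.1270]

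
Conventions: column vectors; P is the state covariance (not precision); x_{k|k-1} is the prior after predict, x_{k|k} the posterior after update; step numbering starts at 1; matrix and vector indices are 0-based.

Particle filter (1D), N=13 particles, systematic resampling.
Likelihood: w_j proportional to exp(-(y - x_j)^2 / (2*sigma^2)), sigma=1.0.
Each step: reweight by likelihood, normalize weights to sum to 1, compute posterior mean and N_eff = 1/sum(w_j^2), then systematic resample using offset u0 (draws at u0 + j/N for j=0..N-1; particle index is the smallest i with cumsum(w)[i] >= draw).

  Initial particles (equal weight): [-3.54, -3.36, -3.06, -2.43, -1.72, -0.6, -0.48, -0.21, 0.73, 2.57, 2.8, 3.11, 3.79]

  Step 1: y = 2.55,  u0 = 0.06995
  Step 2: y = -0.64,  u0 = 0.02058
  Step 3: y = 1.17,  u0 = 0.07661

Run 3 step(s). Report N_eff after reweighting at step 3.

step 1: w=[0.0000, 0.0000, 0.0000, 0.0000, 0.0000, 0.0020, 0.0029, 0.0063, 0.0543, 0.2842, 0.2755, 0.2430, 0.1318]  mean=2.7928  Neff=4.2353  idx=[9, 9, 9, 9, 10, 10, 10, 10, 11, 11, 11, 12, 12]
step 2: w=[0.1578, 0.1578, 0.1578, 0.1578, 0.0734, 0.0734, 0.0734, 0.0734, 0.0241, 0.0241, 0.0241, 0.0015, 0.0015]  mean=2.6802  Neff=8.1393  idx=[0, 0, 1, 1, 2, 2, 3, 3, 4, 5, 6, 7, 8]
step 3: w=[0.0891, 0.0891, 0.0891, 0.0891, 0.0891, 0.0891, 0.0891, 0.0891, 0.0629, 0.0629, 0.0629, 0.0629, 0.0361]  mean=2.6473  Neff=12.4138  idx=[0, 1, 2, 3, 4, 5, 6, 6, 7, 8, 10, 11, 12]

N_eff = 12.4138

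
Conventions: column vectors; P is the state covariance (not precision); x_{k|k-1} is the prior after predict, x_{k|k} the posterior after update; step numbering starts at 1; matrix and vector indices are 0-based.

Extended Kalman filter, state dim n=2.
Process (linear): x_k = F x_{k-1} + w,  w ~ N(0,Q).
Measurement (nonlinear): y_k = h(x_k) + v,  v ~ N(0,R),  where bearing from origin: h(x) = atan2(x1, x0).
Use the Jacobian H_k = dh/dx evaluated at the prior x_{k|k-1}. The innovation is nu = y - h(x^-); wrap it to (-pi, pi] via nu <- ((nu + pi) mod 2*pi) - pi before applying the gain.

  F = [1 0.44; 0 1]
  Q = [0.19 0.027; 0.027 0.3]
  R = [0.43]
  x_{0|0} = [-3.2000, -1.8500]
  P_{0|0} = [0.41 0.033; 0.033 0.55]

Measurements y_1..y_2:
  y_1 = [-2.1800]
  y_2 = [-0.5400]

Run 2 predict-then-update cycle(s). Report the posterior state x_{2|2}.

x_post = [-5.0028, -2.7171]

step 1: x^-=[-4.0140, -1.8500]  P^-=[0.7355 0.3020; 0.3020 0.8500]  H_jac=[0.0947 -0.2055]  S=[0.4607]  K=[0.0165; -0.3170]  nu=[0.5297]  x^+=[-4.0053, -2.0179]  P^+=[0.7354 0.3044; 0.3044 0.8037]
step 2: x^-=[-4.8931, -2.0179]  P^-=[1.3489 0.6850; 0.6850 1.1037]  H_jac=[0.0720 -0.1747]  S=[0.4534]  K=[-0.0496; -0.3163]  nu=[2.2104]  x^+=[-5.0028, -2.7171]  P^+=[1.3478 0.6779; 0.6779 1.0583]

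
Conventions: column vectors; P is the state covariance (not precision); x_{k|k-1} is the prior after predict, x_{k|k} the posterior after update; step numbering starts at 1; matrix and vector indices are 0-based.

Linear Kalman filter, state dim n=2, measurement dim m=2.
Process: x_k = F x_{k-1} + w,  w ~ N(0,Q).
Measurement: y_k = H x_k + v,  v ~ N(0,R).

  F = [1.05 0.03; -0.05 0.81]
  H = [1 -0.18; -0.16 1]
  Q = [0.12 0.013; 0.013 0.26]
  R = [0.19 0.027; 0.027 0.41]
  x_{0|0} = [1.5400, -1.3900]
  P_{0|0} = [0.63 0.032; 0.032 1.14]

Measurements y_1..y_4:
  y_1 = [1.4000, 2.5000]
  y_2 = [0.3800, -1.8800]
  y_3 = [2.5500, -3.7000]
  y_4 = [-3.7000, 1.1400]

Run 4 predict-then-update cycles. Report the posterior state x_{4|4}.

step 1: x^-=[1.5753, -1.2029]  P^-=[0.8176 0.0348; 0.0348 1.0069]  S=[1.0277 -0.2493; -0.2493 1.4267]  K=[0.8074 0.0738; 0.0290 0.7069]  nu=[-0.3918, 3.9549]  x^+=[1.5507, 1.5816]  P^+=[0.1696 0.0792; 0.0792 0.3033]
step 2: x^-=[1.6756, 1.2036]  P^-=[0.3123 0.0787; 0.0787 0.4530]  S=[0.4886 -0.0236; -0.0236 0.8458]  K=[0.6126 0.0510; 0.0193 0.5212]  nu=[-1.0790, -2.8155]  x^+=[0.8710, -0.2848]  P^+=[0.1282 0.0580; 0.0580 0.2235]
step 3: x^-=[0.9060, -0.2742]  P^-=[0.2652 0.0609; 0.0609 0.4023]  S=[0.4463 -0.0252; -0.0252 0.7996]  K=[0.5720 0.0411; 0.0019 0.4910]  nu=[1.5946, -3.2808]  x^+=[1.6832, -1.8819]  P^+=[0.1190 0.0513; 0.0513 0.2096]
step 4: x^-=[1.7109, -1.6085]  P^-=[0.2546 0.0554; 0.0554 0.3936]  S=[0.4374 -0.0276; -0.0276 0.7924]  K=[0.5617 0.0381; -0.0047 0.4854]  nu=[-5.7004, 3.0223]  x^+=[-1.3760, -0.1150]  P^+=[0.1167 0.0494; 0.0494 0.2068]

x_post = [-1.3760, -0.1150]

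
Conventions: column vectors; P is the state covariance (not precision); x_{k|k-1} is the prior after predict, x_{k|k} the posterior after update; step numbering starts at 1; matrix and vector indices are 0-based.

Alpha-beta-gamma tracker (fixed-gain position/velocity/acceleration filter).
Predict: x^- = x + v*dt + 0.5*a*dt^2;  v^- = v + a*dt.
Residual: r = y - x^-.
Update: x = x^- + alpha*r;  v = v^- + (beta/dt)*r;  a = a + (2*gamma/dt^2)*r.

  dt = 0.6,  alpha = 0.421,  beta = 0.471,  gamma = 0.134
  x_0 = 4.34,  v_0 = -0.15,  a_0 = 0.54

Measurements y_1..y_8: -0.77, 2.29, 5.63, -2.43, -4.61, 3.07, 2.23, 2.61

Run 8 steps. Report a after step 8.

a_post = 4.1944

step 1: x_pred=4.3472  r=-5.1172  x^+=2.1929  v^+=-3.8430  a^+=-3.2695
step 2: x_pred=-0.7014  r=2.9914  x^+=0.5580  v^+=-3.4564  a^+=-1.0425
step 3: x_pred=-1.7035  r=7.3335  x^+=1.3839  v^+=1.6749  a^+=4.4169
step 4: x_pred=3.1839  r=-5.6139  x^+=0.8204  v^+=-0.0818  a^+=0.2377
step 5: x_pred=0.8141  r=-5.4241  x^+=-1.4694  v^+=-4.1972  a^+=-3.8003
step 6: x_pred=-4.6718  r=7.7418  x^+=-1.4125  v^+=-0.4000  a^+=1.9630
step 7: x_pred=-1.2992  r=3.5292  x^+=0.1866  v^+=3.5482  a^+=4.5903
step 8: x_pred=3.1418  r=-0.5318  x^+=2.9179  v^+=5.8849  a^+=4.1944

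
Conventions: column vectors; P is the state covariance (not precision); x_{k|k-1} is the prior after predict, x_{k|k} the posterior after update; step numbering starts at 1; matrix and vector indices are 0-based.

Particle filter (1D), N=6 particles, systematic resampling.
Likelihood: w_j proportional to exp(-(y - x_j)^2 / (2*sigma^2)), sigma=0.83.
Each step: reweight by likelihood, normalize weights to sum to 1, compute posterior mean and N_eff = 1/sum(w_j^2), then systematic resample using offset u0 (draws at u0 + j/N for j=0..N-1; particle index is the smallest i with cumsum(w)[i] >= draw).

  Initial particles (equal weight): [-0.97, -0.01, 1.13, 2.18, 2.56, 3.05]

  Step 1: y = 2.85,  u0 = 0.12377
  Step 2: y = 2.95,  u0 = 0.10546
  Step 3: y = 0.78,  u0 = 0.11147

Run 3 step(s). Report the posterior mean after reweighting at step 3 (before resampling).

step 1: w=[0.0000, 0.0010, 0.0424, 0.2622, 0.3417, 0.3528]  mean=2.5701  Neff=3.2080  idx=[3, 3, 4, 4, 5, 5]
step 2: w=[0.1281, 0.1281, 0.1764, 0.1764, 0.1955, 0.1955]  mean=2.6543  Neff=5.8309  idx=[0, 2, 3, 3, 4, 5]
step 3: w=[0.4090, 0.1701, 0.1701, 0.1701, 0.0403, 0.0403]  mean=2.4441  Neff=3.8856  idx=[0, 0, 1, 2, 3, 4]

post_mean = 2.4441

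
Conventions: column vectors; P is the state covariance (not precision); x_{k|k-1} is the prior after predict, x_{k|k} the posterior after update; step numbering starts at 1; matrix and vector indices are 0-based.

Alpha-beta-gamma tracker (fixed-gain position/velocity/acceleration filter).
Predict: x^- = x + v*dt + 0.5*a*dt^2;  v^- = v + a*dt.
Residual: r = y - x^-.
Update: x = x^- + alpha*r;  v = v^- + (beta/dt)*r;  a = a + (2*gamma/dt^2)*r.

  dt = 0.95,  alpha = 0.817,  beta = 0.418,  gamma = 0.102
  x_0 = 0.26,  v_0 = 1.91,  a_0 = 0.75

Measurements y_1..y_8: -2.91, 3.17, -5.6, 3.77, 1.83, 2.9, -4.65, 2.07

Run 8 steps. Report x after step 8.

x_post = 0.5587

step 1: x_pred=2.4129  r=-5.3229  x^+=-1.9359  v^+=0.2804  a^+=-0.4532
step 2: x_pred=-1.8740  r=5.0440  x^+=2.2469  v^+=2.0692  a^+=0.6870
step 3: x_pred=4.5227  r=-10.1227  x^+=-3.7475  v^+=-1.7321  a^+=-1.6012
step 4: x_pred=-6.1156  r=9.8856  x^+=1.9609  v^+=1.0964  a^+=0.6334
step 5: x_pred=3.2883  r=-1.4583  x^+=2.0969  v^+=1.0564  a^+=0.3037
step 6: x_pred=3.2375  r=-0.3375  x^+=2.9618  v^+=1.1965  a^+=0.2274
step 7: x_pred=4.2010  r=-8.8510  x^+=-3.0303  v^+=-2.4819  a^+=-1.7733
step 8: x_pred=-6.1883  r=8.2583  x^+=0.5587  v^+=-0.5329  a^+=0.0934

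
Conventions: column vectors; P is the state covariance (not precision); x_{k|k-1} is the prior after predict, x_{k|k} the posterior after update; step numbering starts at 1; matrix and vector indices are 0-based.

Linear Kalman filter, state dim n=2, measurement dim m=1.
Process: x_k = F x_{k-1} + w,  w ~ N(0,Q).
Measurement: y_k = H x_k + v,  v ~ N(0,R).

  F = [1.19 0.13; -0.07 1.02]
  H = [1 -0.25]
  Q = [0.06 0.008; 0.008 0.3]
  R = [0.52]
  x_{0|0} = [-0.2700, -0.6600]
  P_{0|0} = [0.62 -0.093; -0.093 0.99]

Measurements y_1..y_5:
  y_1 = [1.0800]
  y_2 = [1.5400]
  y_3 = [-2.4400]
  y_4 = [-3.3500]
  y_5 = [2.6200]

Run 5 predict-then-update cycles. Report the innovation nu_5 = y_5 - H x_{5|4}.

innov = [5.7662]

step 1: x^-=[-0.4071, -0.6543]  P^-=[0.9259 -0.0244; -0.0244 1.3463]  S=[1.5423]  K=[0.6043; -0.2341]  nu=[1.3235]  x^+=[0.3927, -0.9641]  P^+=[0.3627 0.1937; 0.1937 1.2618]
step 2: x^-=[0.3420, -1.0109]  P^-=[0.6549 0.3785; 0.3785 1.5869]  S=[1.0848]  K=[0.5164; -0.0168]  nu=[0.9453]  x^+=[0.8302, -1.0267]  P^+=[0.3655 0.3879; 0.3879 1.5866]
step 3: x^-=[0.8545, -1.1054]  P^-=[0.7245 0.6553; 0.6553 1.8971]  S=[1.0354]  K=[0.5415; 0.1748]  nu=[-3.5708]  x^+=[-1.0791, -1.7295]  P^+=[0.4209 0.5573; 0.5573 1.8655]
step 4: x^-=[-1.5089, -1.6886]  P^-=[0.8600 0.8916; 0.8916 2.1633]  S=[1.0693]  K=[0.5957; 0.3281]  nu=[-2.2632]  x^+=[-2.8572, -2.4311]  P^+=[0.4804 0.6826; 0.6826 2.0482]
step 5: x^-=[-3.7161, -2.2797]  P^-=[0.9862 1.0620; 1.0620 2.3359]  S=[1.1212]  K=[0.6428; 0.4263]  nu=[5.7662]  x^+=[-0.0097, 0.1786]  P^+=[0.5229 0.7547; 0.7547 2.1321]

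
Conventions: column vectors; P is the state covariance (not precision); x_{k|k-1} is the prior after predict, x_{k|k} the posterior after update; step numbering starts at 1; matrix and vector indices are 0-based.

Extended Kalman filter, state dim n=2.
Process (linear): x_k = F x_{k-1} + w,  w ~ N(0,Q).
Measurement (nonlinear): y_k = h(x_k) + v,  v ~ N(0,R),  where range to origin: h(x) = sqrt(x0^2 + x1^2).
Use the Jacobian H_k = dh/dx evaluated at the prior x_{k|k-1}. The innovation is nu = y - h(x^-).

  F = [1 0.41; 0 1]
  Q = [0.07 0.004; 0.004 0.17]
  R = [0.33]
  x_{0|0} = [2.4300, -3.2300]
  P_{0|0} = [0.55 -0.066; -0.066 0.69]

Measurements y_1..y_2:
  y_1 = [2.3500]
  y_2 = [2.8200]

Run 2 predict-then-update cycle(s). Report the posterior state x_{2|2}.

x_post = [-0.0643, -2.6797]

step 1: x^-=[1.1057, -3.2300]  P^-=[0.6819 0.2209; 0.2209 0.8600]  H_jac=[0.3239 -0.9461]  S=[1.0359]  K=[0.0114; -0.7164]  nu=[-1.0640]  x^+=[1.0935, -2.4678]  P^+=[0.6817 0.2294; 0.2294 0.3284]
step 2: x^-=[0.0817, -2.4678]  P^-=[0.9950 0.3680; 0.3680 0.4984]  H_jac=[0.0331 -0.9995]  S=[0.8046]  K=[-0.4162; -0.6040]  nu=[0.3509]  x^+=[-0.0643, -2.6797]  P^+=[0.8556 0.1658; 0.1658 0.2049]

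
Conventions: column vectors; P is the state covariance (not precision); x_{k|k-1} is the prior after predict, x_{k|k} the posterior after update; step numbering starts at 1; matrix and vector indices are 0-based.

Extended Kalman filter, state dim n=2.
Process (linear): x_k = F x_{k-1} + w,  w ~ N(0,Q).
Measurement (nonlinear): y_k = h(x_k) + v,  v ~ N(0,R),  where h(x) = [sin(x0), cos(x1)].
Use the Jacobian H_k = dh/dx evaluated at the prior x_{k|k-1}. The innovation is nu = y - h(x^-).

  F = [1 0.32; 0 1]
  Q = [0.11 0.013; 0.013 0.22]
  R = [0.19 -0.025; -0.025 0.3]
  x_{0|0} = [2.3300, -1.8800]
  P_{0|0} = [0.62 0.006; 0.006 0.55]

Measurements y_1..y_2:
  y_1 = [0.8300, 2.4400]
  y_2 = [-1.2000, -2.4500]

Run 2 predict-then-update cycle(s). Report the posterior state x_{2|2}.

step 1: x^-=[1.7284, -1.8800]  P^-=[0.7902 0.1950; 0.1950 0.7700]  H_jac=[-0.1570 0.0000; 0.0000 0.9526]  S=[0.2095 -0.0542; -0.0542 0.9987]  K=[-0.5517 0.1561; 0.0444 0.7368]  nu=[-0.1576, 2.7443]  x^+=[2.2437, 0.1351]  P^+=[0.6927 0.0636; 0.0636 0.2309]
step 2: x^-=[2.2869, 0.1351]  P^-=[0.8671 0.1505; 0.1505 0.4509]  H_jac=[-0.6565 0.0000; 0.0000 -0.1347]  S=[0.5637 -0.0117; -0.0117 0.3082]  K=[-1.0120 -0.1042; -0.1795 -0.2039]  nu=[-1.9544, -3.4409]  x^+=[4.6232, 1.1876]  P^+=[0.2889 0.0442; 0.0442 0.4208]

x_post = [4.6232, 1.1876]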